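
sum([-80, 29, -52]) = -103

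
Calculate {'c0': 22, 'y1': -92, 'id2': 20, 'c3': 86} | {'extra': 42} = {'c0': 22, 'y1': -92, 'id2': 20, 'c3': 86, 'extra': 42}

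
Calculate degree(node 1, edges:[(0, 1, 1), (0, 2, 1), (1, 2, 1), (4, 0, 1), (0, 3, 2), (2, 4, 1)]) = 2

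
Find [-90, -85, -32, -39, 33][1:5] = [-85, -32, -39, 33]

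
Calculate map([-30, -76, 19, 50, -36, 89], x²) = [900, 5776, 361, 2500, 1296, 7921]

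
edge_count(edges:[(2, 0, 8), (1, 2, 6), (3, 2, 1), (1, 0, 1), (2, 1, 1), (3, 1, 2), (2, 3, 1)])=7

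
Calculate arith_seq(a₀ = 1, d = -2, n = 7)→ a_0 = 1 + 0*-2 = 1
a_1 = 1 + 1*-2 = -1
a_2 = 1 + 2*-2 = -3
...
= [1, -1, -3, -5, -7, -9, -11]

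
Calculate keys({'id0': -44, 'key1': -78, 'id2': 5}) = ['id0', 'key1', 'id2']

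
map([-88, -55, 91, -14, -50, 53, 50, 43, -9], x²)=(-88)²=7744, (-55)²=3025, (91)²=8281, (-14)²=196, (-50)²=2500, (53)²=2809, (50)²=2500, (43)²=1849, (-9)²=81
= [7744, 3025, 8281, 196, 2500, 2809, 2500, 1849, 81]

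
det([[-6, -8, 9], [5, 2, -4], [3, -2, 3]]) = (1)*(-6)*det([[2, -4], [-2, 3]]) + (-1)*(-8)*det([[5, -4], [3, 3]]) + (1)*(9)*det([[5, 2], [3, -2]])
= 12 + 216 + -144
= 84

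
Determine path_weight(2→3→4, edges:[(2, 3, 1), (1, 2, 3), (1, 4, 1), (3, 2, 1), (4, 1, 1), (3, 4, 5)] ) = w(2→3)=1 + w(3→4)=5
= 6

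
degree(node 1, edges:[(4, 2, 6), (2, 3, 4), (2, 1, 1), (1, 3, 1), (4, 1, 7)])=incident: (2,1), (1,3), (4,1)
= 3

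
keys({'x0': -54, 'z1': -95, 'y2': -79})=['x0', 'z1', 'y2']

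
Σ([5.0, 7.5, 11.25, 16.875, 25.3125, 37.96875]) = 5.0 + 7.5 + 11.25 + 16.875 + 25.3125 + 37.96875
= 103.90625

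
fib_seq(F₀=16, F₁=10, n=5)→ F_2 = F_1 + F_0 = 26
F_3 = F_2 + F_1 = 36
F_4 = F_3 + F_2 = 62
= [16, 10, 26, 36, 62]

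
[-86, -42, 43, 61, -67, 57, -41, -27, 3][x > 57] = keep x where x > 57: -86✗, -42✗, 43✗, 61✓, -67✗, 57✗, -41✗, -27✗, 3✗
= [61]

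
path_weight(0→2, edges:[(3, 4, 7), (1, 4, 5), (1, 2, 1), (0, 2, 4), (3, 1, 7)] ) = 4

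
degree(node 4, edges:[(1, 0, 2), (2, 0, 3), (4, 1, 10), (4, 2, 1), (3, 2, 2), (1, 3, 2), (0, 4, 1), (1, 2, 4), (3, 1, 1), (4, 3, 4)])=4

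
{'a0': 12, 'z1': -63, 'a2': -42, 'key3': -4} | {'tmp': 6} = {'a0': 12, 'z1': -63, 'a2': -42, 'key3': -4, 'tmp': 6}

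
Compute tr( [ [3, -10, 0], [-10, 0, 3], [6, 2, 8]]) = 11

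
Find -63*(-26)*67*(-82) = -8999172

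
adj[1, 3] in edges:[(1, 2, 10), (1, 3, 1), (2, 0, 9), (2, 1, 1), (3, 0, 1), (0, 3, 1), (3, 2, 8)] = 1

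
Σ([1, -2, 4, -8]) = 1 + -2 + 4 + -8
= -5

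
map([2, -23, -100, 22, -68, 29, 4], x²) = [4, 529, 10000, 484, 4624, 841, 16]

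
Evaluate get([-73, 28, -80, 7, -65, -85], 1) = 28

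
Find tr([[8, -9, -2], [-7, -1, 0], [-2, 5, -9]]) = diagonal: 8 + (-1) + (-9)
= -2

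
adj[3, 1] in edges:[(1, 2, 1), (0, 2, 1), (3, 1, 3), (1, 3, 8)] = 3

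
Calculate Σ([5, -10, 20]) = 5 + -10 + 20
= 15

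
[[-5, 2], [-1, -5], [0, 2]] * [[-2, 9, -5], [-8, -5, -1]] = [[-6, -55, 23], [42, 16, 10], [-16, -10, -2]]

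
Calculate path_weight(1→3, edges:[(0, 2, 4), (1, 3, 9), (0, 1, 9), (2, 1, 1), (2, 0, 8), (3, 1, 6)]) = 9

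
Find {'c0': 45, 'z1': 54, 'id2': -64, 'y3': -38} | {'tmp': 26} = {'c0': 45, 'z1': 54, 'id2': -64, 'y3': -38, 'tmp': 26}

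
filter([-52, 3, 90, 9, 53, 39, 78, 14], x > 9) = keep x where x > 9: -52✗, 3✗, 90✓, 9✗, 53✓, 39✓, 78✓, 14✓
= [90, 53, 39, 78, 14]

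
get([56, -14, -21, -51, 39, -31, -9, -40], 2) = -21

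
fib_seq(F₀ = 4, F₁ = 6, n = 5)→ F_2 = F_1 + F_0 = 10
F_3 = F_2 + F_1 = 16
F_4 = F_3 + F_2 = 26
= [4, 6, 10, 16, 26]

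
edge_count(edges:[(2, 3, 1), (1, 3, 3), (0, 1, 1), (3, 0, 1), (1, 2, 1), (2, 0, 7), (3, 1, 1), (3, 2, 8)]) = 8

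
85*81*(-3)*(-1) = 20655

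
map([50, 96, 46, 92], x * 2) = 50*2=100, 96*2=192, 46*2=92, 92*2=184
= [100, 192, 92, 184]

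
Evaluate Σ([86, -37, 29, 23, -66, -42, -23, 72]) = 42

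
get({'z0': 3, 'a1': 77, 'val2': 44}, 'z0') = 3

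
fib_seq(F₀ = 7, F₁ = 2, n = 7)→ [7, 2, 9, 11, 20, 31, 51]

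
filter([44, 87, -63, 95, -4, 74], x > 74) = [87, 95]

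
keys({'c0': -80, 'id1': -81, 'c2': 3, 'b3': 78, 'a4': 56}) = ['c0', 'id1', 'c2', 'b3', 'a4']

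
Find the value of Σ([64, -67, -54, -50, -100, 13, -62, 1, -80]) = -335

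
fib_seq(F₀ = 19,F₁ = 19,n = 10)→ F_2 = F_1 + F_0 = 38
F_3 = F_2 + F_1 = 57
F_4 = F_3 + F_2 = 95
...
= [19, 19, 38, 57, 95, 152, 247, 399, 646, 1045]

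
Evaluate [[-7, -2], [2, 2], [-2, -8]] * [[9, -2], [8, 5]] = C[0][0] = (-7)*(9) + (-2)*(8) = -79
C[0][1] = (-7)*(-2) + (-2)*(5) = 4
C[1][0] = (2)*(9) + (2)*(8) = 34
C[1][1] = (2)*(-2) + (2)*(5) = 6
C[2][0] = (-2)*(9) + (-8)*(8) = -82
C[2][1] = (-2)*(-2) + (-8)*(5) = -36
= [[-79, 4], [34, 6], [-82, -36]]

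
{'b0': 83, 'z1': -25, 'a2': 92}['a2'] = 92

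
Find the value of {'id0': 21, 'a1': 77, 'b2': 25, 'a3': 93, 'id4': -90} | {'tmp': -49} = {'id0': 21, 'a1': 77, 'b2': 25, 'a3': 93, 'id4': -90, 'tmp': -49}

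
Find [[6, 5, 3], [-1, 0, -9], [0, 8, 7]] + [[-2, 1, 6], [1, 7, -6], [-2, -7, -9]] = [[4, 6, 9], [0, 7, -15], [-2, 1, -2]]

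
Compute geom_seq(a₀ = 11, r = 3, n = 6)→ [11, 33, 99, 297, 891, 2673]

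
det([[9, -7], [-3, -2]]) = (9)*(-2) - (-7)*(-3)
= -39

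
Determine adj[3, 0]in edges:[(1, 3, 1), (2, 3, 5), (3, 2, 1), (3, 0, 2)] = 2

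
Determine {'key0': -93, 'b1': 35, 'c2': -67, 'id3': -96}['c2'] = -67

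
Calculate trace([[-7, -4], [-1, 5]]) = -2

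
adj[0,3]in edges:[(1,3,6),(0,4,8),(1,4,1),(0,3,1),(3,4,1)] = 1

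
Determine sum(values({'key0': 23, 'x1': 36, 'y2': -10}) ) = 23 + 36 + (-10)
= 49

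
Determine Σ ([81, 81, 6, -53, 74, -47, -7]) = 81 + 81 + 6 + (-53) + 74 + (-47) + (-7)
= 135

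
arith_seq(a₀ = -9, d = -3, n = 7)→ [-9, -12, -15, -18, -21, -24, -27]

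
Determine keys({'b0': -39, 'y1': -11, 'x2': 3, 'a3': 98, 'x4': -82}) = ['b0', 'y1', 'x2', 'a3', 'x4']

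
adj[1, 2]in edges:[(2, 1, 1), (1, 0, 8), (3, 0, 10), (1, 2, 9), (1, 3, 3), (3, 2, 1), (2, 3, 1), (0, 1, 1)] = 9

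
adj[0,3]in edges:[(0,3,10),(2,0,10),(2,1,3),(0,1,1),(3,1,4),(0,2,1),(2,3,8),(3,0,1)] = 10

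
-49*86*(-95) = 400330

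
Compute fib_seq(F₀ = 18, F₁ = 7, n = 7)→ F_2 = F_1 + F_0 = 25
F_3 = F_2 + F_1 = 32
F_4 = F_3 + F_2 = 57
...
= [18, 7, 25, 32, 57, 89, 146]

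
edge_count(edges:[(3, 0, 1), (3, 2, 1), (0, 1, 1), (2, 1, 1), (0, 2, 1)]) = 5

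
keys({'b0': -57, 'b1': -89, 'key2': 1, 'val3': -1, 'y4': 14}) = ['b0', 'b1', 'key2', 'val3', 'y4']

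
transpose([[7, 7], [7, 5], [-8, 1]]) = [[7, 7, -8], [7, 5, 1]]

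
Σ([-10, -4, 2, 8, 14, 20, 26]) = 56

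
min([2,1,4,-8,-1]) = -8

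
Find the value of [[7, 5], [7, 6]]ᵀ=[[7, 7], [5, 6]]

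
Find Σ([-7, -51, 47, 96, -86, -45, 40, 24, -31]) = (-7) + (-51) + 47 + 96 + (-86) + (-45) + 40 + 24 + (-31)
= -13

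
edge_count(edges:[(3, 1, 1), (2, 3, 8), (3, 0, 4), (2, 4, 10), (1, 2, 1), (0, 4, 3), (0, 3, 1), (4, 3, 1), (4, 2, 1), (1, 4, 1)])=10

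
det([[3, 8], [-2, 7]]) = (3)*(7) - (8)*(-2)
= 37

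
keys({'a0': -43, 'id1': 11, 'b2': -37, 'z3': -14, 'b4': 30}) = ['a0', 'id1', 'b2', 'z3', 'b4']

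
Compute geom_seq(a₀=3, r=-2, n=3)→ a_0 = 3*(-2)^0 = 3
a_1 = 3*(-2)^1 = -6
a_2 = 3*(-2)^2 = 12
= [3, -6, 12]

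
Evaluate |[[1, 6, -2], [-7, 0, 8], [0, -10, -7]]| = (1)*(1)*det([[0, 8], [-10, -7]]) + (-1)*(6)*det([[-7, 8], [0, -7]]) + (1)*(-2)*det([[-7, 0], [0, -10]])
= 80 + -294 + -140
= -354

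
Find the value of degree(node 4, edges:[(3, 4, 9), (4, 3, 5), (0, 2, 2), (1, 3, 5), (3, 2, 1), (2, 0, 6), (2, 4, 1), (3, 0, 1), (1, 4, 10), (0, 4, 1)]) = 5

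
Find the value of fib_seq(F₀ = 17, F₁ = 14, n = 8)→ F_2 = F_1 + F_0 = 31
F_3 = F_2 + F_1 = 45
F_4 = F_3 + F_2 = 76
...
= [17, 14, 31, 45, 76, 121, 197, 318]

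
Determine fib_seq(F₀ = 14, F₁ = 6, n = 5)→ [14, 6, 20, 26, 46]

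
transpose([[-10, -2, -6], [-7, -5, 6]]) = [[-10, -7], [-2, -5], [-6, 6]]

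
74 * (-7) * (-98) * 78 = 3959592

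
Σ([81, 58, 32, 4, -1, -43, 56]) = 81 + 58 + 32 + 4 + (-1) + (-43) + 56
= 187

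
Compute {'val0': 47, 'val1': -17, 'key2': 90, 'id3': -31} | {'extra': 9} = {'val0': 47, 'val1': -17, 'key2': 90, 'id3': -31, 'extra': 9}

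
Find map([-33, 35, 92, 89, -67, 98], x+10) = -33+10=-23, 35+10=45, 92+10=102, 89+10=99, -67+10=-57, 98+10=108
= [-23, 45, 102, 99, -57, 108]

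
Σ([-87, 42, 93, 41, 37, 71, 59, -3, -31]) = (-87) + 42 + 93 + 41 + 37 + 71 + 59 + (-3) + (-31)
= 222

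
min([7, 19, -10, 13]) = -10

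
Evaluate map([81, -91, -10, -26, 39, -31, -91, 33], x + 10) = [91, -81, 0, -16, 49, -21, -81, 43]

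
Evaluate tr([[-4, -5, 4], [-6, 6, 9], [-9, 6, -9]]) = -7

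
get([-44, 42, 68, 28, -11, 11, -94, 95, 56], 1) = 42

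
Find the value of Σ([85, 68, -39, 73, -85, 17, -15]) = 85 + 68 + (-39) + 73 + (-85) + 17 + (-15)
= 104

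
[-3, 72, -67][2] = -67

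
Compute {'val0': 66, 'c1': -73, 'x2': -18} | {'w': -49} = {'val0': 66, 'c1': -73, 'x2': -18, 'w': -49}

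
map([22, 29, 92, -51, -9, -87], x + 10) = [32, 39, 102, -41, 1, -77]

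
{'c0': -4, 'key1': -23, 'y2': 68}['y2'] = 68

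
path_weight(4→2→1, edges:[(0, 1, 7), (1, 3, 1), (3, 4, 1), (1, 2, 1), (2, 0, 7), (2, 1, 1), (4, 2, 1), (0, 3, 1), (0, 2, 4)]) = w(4→2)=1 + w(2→1)=1
= 2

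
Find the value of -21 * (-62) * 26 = 33852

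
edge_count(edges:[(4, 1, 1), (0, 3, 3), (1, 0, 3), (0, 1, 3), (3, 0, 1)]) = 5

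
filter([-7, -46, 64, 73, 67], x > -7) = [64, 73, 67]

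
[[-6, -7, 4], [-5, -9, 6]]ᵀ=[[-6, -5], [-7, -9], [4, 6]]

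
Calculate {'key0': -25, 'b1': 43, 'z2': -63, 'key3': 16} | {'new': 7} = {'key0': -25, 'b1': 43, 'z2': -63, 'key3': 16, 'new': 7}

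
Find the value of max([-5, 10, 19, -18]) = 19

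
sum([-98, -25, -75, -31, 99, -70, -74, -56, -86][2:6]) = -77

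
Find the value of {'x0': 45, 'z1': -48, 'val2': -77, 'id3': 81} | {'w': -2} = {'x0': 45, 'z1': -48, 'val2': -77, 'id3': 81, 'w': -2}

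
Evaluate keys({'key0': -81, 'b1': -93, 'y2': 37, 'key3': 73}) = ['key0', 'b1', 'y2', 'key3']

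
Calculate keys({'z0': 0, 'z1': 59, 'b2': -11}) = ['z0', 'z1', 'b2']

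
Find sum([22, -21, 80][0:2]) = slice → [22, -21]
22 + (-21)
= 1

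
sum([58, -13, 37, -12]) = 58 + (-13) + 37 + (-12)
= 70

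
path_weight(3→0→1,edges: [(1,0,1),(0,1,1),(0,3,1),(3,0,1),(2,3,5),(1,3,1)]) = 2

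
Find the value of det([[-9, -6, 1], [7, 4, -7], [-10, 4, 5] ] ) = (1)*(-9)*det([[4, -7], [4, 5]]) + (-1)*(-6)*det([[7, -7], [-10, 5]]) + (1)*(1)*det([[7, 4], [-10, 4]])
= -432 + -210 + 68
= -574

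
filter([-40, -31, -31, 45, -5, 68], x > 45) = keep x where x > 45: -40✗, -31✗, -31✗, 45✗, -5✗, 68✓
= [68]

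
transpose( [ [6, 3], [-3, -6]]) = [[6, -3], [3, -6]]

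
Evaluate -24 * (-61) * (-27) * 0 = 0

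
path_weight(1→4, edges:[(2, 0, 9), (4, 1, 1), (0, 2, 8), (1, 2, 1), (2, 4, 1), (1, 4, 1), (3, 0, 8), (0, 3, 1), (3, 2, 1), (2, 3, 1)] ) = 1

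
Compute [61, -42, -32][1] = -42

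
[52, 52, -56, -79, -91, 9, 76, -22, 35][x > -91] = [52, 52, -56, -79, 9, 76, -22, 35]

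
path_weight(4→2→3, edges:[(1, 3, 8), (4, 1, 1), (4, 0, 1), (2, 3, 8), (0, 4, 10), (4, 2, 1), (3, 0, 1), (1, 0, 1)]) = w(4→2)=1 + w(2→3)=8
= 9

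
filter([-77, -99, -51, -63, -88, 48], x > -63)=keep x where x > -63: -77✗, -99✗, -51✓, -63✗, -88✗, 48✓
= [-51, 48]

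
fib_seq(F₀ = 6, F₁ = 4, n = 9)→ F_2 = F_1 + F_0 = 10
F_3 = F_2 + F_1 = 14
F_4 = F_3 + F_2 = 24
...
= [6, 4, 10, 14, 24, 38, 62, 100, 162]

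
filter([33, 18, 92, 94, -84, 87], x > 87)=[92, 94]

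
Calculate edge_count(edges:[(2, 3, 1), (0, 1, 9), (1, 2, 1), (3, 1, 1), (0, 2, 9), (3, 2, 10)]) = 6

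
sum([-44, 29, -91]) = (-44) + 29 + (-91)
= -106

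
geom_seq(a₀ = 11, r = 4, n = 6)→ a_0 = 11*4^0 = 11
a_1 = 11*4^1 = 44
a_2 = 11*4^2 = 176
...
= [11, 44, 176, 704, 2816, 11264]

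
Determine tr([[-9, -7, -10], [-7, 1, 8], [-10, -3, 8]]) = diagonal: (-9) + 1 + 8
= 0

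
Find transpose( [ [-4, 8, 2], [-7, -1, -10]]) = [[-4, -7], [8, -1], [2, -10]]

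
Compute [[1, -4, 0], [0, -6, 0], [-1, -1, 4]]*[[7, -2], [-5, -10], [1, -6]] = C[0][0] = (1)*(7) + (-4)*(-5) + (0)*(1) = 27
C[0][1] = (1)*(-2) + (-4)*(-10) + (0)*(-6) = 38
C[1][0] = (0)*(7) + (-6)*(-5) + (0)*(1) = 30
C[1][1] = (0)*(-2) + (-6)*(-10) + (0)*(-6) = 60
C[2][0] = (-1)*(7) + (-1)*(-5) + (4)*(1) = 2
C[2][1] = (-1)*(-2) + (-1)*(-10) + (4)*(-6) = -12
= [[27, 38], [30, 60], [2, -12]]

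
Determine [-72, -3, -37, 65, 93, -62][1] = -3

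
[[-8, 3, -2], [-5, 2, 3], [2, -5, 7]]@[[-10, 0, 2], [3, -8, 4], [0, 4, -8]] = C[0][0] = (-8)*(-10) + (3)*(3) + (-2)*(0) = 89
C[0][1] = (-8)*(0) + (3)*(-8) + (-2)*(4) = -32
C[0][2] = (-8)*(2) + (3)*(4) + (-2)*(-8) = 12
C[1][0] = (-5)*(-10) + (2)*(3) + (3)*(0) = 56
C[1][1] = (-5)*(0) + (2)*(-8) + (3)*(4) = -4
C[1][2] = (-5)*(2) + (2)*(4) + (3)*(-8) = -26
... (3 more cells)
= [[89, -32, 12], [56, -4, -26], [-35, 68, -72]]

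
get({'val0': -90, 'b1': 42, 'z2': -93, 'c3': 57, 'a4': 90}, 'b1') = 42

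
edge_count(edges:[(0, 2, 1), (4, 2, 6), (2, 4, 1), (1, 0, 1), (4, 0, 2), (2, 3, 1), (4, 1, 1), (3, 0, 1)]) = 8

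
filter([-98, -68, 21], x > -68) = keep x where x > -68: -98✗, -68✗, 21✓
= [21]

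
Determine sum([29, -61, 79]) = 47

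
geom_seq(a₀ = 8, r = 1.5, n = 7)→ [8.0, 12.0, 18.0, 27.0, 40.5, 60.75, 91.125]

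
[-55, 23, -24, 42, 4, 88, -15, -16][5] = 88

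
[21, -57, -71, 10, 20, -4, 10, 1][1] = -57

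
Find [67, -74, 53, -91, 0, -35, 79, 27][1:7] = [-74, 53, -91, 0, -35, 79]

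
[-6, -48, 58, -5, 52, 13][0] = -6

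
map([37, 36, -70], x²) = (37)²=1369, (36)²=1296, (-70)²=4900
= [1369, 1296, 4900]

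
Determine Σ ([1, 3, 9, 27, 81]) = 121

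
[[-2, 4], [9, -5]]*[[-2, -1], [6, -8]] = [[28, -30], [-48, 31]]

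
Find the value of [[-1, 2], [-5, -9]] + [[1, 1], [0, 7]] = [[0, 3], [-5, -2]]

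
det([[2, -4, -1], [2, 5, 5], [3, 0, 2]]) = -9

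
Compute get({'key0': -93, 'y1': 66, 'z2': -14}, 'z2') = -14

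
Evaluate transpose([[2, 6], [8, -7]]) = [[2, 8], [6, -7]]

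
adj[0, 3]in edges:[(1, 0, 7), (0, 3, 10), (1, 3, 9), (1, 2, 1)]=10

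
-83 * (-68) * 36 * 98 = 19912032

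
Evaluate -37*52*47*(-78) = 7053384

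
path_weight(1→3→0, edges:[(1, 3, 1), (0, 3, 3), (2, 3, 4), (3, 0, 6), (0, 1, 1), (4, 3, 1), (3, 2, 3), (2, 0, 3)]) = 7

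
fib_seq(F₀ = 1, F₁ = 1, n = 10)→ F_2 = F_1 + F_0 = 2
F_3 = F_2 + F_1 = 3
F_4 = F_3 + F_2 = 5
...
= [1, 1, 2, 3, 5, 8, 13, 21, 34, 55]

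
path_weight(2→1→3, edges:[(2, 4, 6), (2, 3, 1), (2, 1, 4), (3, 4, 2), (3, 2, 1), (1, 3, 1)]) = w(2→1)=4 + w(1→3)=1
= 5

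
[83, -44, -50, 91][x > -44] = [83, 91]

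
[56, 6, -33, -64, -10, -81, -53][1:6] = [6, -33, -64, -10, -81]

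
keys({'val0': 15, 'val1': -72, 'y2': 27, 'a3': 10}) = ['val0', 'val1', 'y2', 'a3']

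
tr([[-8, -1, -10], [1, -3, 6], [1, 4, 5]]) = -6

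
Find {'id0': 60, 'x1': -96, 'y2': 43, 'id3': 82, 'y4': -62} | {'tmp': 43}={'id0': 60, 'x1': -96, 'y2': 43, 'id3': 82, 'y4': -62, 'tmp': 43}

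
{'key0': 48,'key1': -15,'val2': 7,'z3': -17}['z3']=-17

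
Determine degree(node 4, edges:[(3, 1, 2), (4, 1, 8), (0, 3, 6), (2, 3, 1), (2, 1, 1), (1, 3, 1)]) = incident: (4,1)
= 1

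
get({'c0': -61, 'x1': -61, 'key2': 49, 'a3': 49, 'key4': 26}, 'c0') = -61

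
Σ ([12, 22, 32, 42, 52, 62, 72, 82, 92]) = 12 + 22 + 32 + 42 + 52 + 62 + 72 + 82 + 92
= 468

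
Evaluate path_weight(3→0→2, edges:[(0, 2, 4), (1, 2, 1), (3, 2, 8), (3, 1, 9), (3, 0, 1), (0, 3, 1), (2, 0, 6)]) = 5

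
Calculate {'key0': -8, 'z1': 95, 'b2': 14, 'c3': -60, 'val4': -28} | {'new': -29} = {'key0': -8, 'z1': 95, 'b2': 14, 'c3': -60, 'val4': -28, 'new': -29}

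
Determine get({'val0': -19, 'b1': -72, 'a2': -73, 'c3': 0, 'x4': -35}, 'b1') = -72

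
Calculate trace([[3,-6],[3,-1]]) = diagonal: 3 + (-1)
= 2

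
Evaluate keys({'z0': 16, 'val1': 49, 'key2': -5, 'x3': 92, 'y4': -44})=['z0', 'val1', 'key2', 'x3', 'y4']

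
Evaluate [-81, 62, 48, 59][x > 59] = [62]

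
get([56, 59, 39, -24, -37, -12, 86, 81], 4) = -37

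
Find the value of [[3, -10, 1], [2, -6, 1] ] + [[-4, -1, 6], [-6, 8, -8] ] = [[-1, -11, 7], [-4, 2, -7]]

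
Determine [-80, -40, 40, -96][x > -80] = [-40, 40]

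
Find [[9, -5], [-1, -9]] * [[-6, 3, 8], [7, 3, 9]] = C[0][0] = (9)*(-6) + (-5)*(7) = -89
C[0][1] = (9)*(3) + (-5)*(3) = 12
C[0][2] = (9)*(8) + (-5)*(9) = 27
C[1][0] = (-1)*(-6) + (-9)*(7) = -57
C[1][1] = (-1)*(3) + (-9)*(3) = -30
C[1][2] = (-1)*(8) + (-9)*(9) = -89
= [[-89, 12, 27], [-57, -30, -89]]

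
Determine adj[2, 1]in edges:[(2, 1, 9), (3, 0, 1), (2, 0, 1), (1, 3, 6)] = 9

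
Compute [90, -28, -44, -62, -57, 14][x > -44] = [90, -28, 14]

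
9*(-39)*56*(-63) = 1238328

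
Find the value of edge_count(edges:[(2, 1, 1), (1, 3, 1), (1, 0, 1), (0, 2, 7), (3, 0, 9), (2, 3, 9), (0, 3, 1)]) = 7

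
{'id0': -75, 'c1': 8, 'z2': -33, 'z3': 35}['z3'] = 35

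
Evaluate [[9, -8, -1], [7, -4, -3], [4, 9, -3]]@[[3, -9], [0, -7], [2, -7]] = [[25, -18], [15, -14], [6, -78]]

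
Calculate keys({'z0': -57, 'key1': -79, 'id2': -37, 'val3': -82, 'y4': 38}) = ['z0', 'key1', 'id2', 'val3', 'y4']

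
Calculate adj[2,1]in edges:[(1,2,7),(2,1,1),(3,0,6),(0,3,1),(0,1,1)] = 1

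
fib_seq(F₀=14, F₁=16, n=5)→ [14, 16, 30, 46, 76]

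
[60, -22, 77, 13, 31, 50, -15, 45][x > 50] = [60, 77]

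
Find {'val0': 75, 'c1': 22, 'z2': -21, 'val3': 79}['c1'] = 22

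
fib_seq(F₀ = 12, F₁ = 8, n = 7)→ [12, 8, 20, 28, 48, 76, 124]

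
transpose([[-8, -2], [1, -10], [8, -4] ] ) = [[-8, 1, 8], [-2, -10, -4]]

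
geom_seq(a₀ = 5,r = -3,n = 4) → [5, -15, 45, -135]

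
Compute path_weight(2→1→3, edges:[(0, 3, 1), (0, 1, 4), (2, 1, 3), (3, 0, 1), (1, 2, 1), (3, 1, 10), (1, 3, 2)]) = w(2→1)=3 + w(1→3)=2
= 5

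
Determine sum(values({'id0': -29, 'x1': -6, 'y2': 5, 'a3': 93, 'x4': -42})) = 21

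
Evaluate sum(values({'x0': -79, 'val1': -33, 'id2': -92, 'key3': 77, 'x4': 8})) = (-79) + (-33) + (-92) + 77 + 8
= -119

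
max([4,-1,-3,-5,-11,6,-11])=6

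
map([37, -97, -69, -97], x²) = (37)²=1369, (-97)²=9409, (-69)²=4761, (-97)²=9409
= [1369, 9409, 4761, 9409]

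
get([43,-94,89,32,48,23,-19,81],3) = 32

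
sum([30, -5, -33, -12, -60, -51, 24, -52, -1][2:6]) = slice → [-33, -12, -60, -51]
(-33) + (-12) + (-60) + (-51)
= -156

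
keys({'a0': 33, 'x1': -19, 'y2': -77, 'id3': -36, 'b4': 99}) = ['a0', 'x1', 'y2', 'id3', 'b4']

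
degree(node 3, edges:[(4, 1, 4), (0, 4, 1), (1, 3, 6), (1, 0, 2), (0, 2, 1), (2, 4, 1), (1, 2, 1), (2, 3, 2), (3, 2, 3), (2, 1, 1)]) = 3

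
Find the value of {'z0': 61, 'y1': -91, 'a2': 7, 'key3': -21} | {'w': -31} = {'z0': 61, 'y1': -91, 'a2': 7, 'key3': -21, 'w': -31}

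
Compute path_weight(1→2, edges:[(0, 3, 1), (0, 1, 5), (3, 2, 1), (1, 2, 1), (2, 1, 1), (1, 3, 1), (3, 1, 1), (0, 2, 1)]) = 1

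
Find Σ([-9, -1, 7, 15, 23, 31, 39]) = 105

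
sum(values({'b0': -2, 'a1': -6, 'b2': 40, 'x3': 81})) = (-2) + (-6) + 40 + 81
= 113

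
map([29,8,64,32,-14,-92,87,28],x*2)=[58, 16, 128, 64, -28, -184, 174, 56]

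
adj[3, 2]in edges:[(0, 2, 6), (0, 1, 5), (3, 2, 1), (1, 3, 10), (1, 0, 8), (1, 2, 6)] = 1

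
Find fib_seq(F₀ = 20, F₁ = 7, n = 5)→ [20, 7, 27, 34, 61]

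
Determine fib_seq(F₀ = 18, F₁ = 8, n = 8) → [18, 8, 26, 34, 60, 94, 154, 248]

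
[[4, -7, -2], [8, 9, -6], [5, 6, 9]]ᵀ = [[4, 8, 5], [-7, 9, 6], [-2, -6, 9]]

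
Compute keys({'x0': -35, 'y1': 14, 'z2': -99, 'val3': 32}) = ['x0', 'y1', 'z2', 'val3']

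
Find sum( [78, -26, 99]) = 151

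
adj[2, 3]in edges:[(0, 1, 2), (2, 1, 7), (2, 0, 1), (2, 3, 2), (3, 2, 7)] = 2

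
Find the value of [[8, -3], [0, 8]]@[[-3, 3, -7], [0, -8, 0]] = C[0][0] = (8)*(-3) + (-3)*(0) = -24
C[0][1] = (8)*(3) + (-3)*(-8) = 48
C[0][2] = (8)*(-7) + (-3)*(0) = -56
C[1][0] = (0)*(-3) + (8)*(0) = 0
C[1][1] = (0)*(3) + (8)*(-8) = -64
C[1][2] = (0)*(-7) + (8)*(0) = 0
= [[-24, 48, -56], [0, -64, 0]]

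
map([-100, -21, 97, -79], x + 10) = -100+10=-90, -21+10=-11, 97+10=107, -79+10=-69
= [-90, -11, 107, -69]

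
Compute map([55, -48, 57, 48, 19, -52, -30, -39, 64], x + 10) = [65, -38, 67, 58, 29, -42, -20, -29, 74]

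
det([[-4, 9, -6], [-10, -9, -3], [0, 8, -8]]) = -624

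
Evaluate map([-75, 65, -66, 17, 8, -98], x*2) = -75*2=-150, 65*2=130, -66*2=-132, 17*2=34, 8*2=16, -98*2=-196
= [-150, 130, -132, 34, 16, -196]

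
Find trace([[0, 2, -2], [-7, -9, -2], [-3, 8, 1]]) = diagonal: 0 + (-9) + 1
= -8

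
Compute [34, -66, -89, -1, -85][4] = -85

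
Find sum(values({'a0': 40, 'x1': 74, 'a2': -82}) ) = 40 + 74 + (-82)
= 32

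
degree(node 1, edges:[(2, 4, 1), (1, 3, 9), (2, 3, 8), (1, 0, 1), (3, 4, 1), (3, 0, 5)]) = 2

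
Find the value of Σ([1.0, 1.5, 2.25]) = 4.75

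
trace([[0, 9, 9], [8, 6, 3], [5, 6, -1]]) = diagonal: 0 + 6 + (-1)
= 5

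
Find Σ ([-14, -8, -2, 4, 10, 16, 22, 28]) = (-14) + (-8) + (-2) + 4 + 10 + 16 + 22 + 28
= 56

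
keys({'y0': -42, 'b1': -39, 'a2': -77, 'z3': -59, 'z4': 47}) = ['y0', 'b1', 'a2', 'z3', 'z4']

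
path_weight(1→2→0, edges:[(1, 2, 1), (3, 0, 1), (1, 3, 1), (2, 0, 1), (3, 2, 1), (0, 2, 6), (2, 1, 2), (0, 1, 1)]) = 2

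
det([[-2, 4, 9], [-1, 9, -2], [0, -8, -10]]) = (1)*(-2)*det([[9, -2], [-8, -10]]) + (-1)*(4)*det([[-1, -2], [0, -10]]) + (1)*(9)*det([[-1, 9], [0, -8]])
= 212 + -40 + 72
= 244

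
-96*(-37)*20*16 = 1136640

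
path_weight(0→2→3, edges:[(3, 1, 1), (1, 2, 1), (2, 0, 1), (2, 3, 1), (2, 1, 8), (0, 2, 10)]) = w(0→2)=10 + w(2→3)=1
= 11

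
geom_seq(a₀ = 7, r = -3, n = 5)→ a_0 = 7*(-3)^0 = 7
a_1 = 7*(-3)^1 = -21
a_2 = 7*(-3)^2 = 63
...
= [7, -21, 63, -189, 567]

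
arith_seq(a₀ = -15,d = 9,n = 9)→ a_0 = -15 + 0*9 = -15
a_1 = -15 + 1*9 = -6
a_2 = -15 + 2*9 = 3
...
= [-15, -6, 3, 12, 21, 30, 39, 48, 57]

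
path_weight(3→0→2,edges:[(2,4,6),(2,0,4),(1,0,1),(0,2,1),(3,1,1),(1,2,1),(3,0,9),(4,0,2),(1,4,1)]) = 10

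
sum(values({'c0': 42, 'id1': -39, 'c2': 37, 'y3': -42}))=-2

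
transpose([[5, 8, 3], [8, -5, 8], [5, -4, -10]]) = [[5, 8, 5], [8, -5, -4], [3, 8, -10]]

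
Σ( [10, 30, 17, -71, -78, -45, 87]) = 10 + 30 + 17 + (-71) + (-78) + (-45) + 87
= -50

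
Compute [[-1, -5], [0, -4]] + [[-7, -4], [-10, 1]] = [[-8, -9], [-10, -3]]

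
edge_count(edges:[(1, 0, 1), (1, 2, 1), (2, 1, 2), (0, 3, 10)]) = 4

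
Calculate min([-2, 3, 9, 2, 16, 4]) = -2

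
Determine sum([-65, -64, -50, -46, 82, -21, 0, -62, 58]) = (-65) + (-64) + (-50) + (-46) + 82 + (-21) + 0 + (-62) + 58
= -168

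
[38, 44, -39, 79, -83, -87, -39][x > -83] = keep x where x > -83: 38✓, 44✓, -39✓, 79✓, -83✗, -87✗, -39✓
= [38, 44, -39, 79, -39]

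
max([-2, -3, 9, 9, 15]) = 15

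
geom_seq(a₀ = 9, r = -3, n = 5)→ a_0 = 9*(-3)^0 = 9
a_1 = 9*(-3)^1 = -27
a_2 = 9*(-3)^2 = 81
...
= [9, -27, 81, -243, 729]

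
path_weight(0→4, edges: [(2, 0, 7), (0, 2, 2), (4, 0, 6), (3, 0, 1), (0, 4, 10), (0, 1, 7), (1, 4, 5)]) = w(0→4)=10
= 10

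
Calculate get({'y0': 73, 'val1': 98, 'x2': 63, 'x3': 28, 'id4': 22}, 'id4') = 22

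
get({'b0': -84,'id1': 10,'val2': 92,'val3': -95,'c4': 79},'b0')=-84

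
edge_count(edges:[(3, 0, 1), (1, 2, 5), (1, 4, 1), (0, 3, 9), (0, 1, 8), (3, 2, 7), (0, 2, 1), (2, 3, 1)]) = 8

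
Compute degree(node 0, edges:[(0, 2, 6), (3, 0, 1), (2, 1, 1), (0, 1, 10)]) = 3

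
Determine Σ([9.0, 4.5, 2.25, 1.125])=9.0 + 4.5 + 2.25 + 1.125
= 16.875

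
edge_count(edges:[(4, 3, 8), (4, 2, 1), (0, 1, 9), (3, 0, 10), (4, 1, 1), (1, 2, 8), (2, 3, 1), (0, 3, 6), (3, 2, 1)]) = 9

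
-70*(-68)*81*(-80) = -30844800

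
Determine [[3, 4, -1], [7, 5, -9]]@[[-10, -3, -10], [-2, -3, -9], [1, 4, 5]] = C[0][0] = (3)*(-10) + (4)*(-2) + (-1)*(1) = -39
C[0][1] = (3)*(-3) + (4)*(-3) + (-1)*(4) = -25
C[0][2] = (3)*(-10) + (4)*(-9) + (-1)*(5) = -71
C[1][0] = (7)*(-10) + (5)*(-2) + (-9)*(1) = -89
C[1][1] = (7)*(-3) + (5)*(-3) + (-9)*(4) = -72
C[1][2] = (7)*(-10) + (5)*(-9) + (-9)*(5) = -160
= [[-39, -25, -71], [-89, -72, -160]]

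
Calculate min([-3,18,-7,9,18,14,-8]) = -8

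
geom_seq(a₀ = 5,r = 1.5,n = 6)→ [5.0, 7.5, 11.25, 16.875, 25.3125, 37.96875]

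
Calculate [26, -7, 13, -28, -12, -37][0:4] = [26, -7, 13, -28]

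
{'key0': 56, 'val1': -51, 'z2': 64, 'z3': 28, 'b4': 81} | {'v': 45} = {'key0': 56, 'val1': -51, 'z2': 64, 'z3': 28, 'b4': 81, 'v': 45}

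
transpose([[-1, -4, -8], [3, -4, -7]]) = [[-1, 3], [-4, -4], [-8, -7]]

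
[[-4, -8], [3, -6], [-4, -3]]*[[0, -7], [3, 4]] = C[0][0] = (-4)*(0) + (-8)*(3) = -24
C[0][1] = (-4)*(-7) + (-8)*(4) = -4
C[1][0] = (3)*(0) + (-6)*(3) = -18
C[1][1] = (3)*(-7) + (-6)*(4) = -45
C[2][0] = (-4)*(0) + (-3)*(3) = -9
C[2][1] = (-4)*(-7) + (-3)*(4) = 16
= [[-24, -4], [-18, -45], [-9, 16]]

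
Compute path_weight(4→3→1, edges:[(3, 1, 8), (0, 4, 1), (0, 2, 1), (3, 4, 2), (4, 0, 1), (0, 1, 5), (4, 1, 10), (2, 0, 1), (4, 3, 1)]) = 9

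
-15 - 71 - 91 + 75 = -102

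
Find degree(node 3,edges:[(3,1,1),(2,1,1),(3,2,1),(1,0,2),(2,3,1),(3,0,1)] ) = 4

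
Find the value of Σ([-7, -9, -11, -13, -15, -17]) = -72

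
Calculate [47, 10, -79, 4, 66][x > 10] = keep x where x > 10: 47✓, 10✗, -79✗, 4✗, 66✓
= [47, 66]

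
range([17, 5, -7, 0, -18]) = 35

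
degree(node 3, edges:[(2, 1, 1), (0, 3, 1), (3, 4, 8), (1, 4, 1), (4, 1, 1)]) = 2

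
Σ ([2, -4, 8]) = 6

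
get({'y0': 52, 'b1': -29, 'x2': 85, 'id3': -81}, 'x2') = 85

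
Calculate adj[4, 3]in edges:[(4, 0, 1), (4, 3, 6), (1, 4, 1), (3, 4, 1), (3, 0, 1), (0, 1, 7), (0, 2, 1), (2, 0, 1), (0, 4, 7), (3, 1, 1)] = 6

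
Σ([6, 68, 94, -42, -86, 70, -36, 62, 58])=194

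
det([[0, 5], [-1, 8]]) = 5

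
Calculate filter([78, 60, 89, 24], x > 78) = [89]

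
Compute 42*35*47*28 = 1934520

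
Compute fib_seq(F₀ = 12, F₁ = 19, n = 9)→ F_2 = F_1 + F_0 = 31
F_3 = F_2 + F_1 = 50
F_4 = F_3 + F_2 = 81
...
= [12, 19, 31, 50, 81, 131, 212, 343, 555]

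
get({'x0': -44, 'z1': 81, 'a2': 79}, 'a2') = 79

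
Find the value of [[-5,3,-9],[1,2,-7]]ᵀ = [[-5, 1], [3, 2], [-9, -7]]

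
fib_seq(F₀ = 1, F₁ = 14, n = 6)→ [1, 14, 15, 29, 44, 73]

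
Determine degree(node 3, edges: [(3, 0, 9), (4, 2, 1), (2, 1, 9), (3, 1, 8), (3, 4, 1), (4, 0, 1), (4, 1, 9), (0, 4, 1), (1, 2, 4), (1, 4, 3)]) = 3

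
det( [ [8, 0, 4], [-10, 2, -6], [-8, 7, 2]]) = 152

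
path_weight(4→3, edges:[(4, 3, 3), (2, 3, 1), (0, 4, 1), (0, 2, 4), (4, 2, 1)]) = w(4→3)=3
= 3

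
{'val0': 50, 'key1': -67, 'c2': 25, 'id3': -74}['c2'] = 25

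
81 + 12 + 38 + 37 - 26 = 142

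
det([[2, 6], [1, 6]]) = 6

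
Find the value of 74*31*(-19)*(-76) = 3312536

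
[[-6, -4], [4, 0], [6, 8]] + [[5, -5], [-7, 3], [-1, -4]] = [[-1, -9], [-3, 3], [5, 4]]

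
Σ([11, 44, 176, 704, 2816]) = 11 + 44 + 176 + 704 + 2816
= 3751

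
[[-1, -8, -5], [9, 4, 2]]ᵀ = [[-1, 9], [-8, 4], [-5, 2]]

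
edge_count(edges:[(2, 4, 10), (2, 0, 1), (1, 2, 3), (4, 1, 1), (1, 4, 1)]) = 5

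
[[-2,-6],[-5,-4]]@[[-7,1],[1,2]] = [[8, -14], [31, -13]]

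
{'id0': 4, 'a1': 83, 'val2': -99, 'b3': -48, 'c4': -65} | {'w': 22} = {'id0': 4, 'a1': 83, 'val2': -99, 'b3': -48, 'c4': -65, 'w': 22}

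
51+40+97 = 188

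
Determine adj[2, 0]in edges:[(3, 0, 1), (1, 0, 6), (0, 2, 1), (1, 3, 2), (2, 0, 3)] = 3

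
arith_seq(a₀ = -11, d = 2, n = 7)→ a_0 = -11 + 0*2 = -11
a_1 = -11 + 1*2 = -9
a_2 = -11 + 2*2 = -7
...
= [-11, -9, -7, -5, -3, -1, 1]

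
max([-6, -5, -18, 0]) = 0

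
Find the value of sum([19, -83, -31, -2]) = 19 + (-83) + (-31) + (-2)
= -97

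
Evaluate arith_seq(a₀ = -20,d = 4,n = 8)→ [-20, -16, -12, -8, -4, 0, 4, 8]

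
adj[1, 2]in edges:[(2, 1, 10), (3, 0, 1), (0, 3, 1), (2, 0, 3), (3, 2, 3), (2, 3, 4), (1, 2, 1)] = 1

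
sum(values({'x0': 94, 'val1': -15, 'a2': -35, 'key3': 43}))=94 + (-15) + (-35) + 43
= 87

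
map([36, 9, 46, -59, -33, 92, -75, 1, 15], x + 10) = 36+10=46, 9+10=19, 46+10=56, -59+10=-49, -33+10=-23, 92+10=102, -75+10=-65, 1+10=11, 15+10=25
= [46, 19, 56, -49, -23, 102, -65, 11, 25]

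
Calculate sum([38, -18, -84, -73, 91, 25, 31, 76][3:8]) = 150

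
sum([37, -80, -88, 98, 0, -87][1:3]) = slice → [-80, -88]
(-80) + (-88)
= -168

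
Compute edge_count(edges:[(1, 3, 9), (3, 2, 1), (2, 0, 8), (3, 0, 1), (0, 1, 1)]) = 5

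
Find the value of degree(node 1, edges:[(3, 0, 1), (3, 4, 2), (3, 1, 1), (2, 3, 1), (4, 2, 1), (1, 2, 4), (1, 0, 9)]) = 3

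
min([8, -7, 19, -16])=-16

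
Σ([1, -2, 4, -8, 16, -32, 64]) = 43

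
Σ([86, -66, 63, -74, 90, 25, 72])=86 + (-66) + 63 + (-74) + 90 + 25 + 72
= 196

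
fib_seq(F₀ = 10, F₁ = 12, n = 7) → F_2 = F_1 + F_0 = 22
F_3 = F_2 + F_1 = 34
F_4 = F_3 + F_2 = 56
...
= [10, 12, 22, 34, 56, 90, 146]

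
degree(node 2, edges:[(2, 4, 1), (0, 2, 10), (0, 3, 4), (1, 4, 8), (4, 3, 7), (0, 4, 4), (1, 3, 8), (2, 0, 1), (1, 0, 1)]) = 3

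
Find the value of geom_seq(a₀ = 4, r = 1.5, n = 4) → [4.0, 6.0, 9.0, 13.5]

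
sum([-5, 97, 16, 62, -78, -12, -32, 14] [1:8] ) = 67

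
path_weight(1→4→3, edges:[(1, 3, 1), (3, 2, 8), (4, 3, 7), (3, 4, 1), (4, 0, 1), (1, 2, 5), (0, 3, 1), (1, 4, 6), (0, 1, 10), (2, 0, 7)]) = 13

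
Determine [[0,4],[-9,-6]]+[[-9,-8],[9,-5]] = [[-9, -4], [0, -11]]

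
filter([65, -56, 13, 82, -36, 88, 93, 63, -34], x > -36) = keep x where x > -36: 65✓, -56✗, 13✓, 82✓, -36✗, 88✓, 93✓, 63✓, -34✓
= [65, 13, 82, 88, 93, 63, -34]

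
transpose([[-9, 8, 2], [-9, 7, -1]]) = [[-9, -9], [8, 7], [2, -1]]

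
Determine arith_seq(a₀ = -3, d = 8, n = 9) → a_0 = -3 + 0*8 = -3
a_1 = -3 + 1*8 = 5
a_2 = -3 + 2*8 = 13
...
= [-3, 5, 13, 21, 29, 37, 45, 53, 61]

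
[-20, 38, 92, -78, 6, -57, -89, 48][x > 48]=keep x where x > 48: -20✗, 38✗, 92✓, -78✗, 6✗, -57✗, -89✗, 48✗
= [92]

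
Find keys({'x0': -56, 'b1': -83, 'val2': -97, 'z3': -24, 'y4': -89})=['x0', 'b1', 'val2', 'z3', 'y4']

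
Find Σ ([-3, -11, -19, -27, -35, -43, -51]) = -189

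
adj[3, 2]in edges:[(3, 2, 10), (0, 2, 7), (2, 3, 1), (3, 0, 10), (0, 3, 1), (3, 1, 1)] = 10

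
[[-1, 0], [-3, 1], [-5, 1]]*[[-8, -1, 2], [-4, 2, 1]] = [[8, 1, -2], [20, 5, -5], [36, 7, -9]]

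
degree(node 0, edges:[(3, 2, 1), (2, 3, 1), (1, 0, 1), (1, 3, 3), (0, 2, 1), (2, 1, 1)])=incident: (1,0), (0,2)
= 2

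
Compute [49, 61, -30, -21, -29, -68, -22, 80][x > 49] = [61, 80]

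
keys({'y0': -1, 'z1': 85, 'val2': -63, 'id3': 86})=['y0', 'z1', 'val2', 'id3']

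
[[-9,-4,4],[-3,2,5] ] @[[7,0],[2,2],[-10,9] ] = [[-111, 28], [-67, 49]]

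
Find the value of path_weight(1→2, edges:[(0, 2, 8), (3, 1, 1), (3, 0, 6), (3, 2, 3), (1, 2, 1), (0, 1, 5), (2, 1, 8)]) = 1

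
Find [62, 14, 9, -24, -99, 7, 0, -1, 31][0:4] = [62, 14, 9, -24]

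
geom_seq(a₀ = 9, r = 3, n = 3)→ [9, 27, 81]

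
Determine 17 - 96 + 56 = -23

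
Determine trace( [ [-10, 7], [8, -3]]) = diagonal: (-10) + (-3)
= -13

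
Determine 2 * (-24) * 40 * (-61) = 117120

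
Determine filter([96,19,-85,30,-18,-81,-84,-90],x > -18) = [96, 19, 30]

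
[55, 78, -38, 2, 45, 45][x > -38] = keep x where x > -38: 55✓, 78✓, -38✗, 2✓, 45✓, 45✓
= [55, 78, 2, 45, 45]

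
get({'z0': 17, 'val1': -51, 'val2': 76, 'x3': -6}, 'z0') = 17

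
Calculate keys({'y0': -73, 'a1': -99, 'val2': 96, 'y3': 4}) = ['y0', 'a1', 'val2', 'y3']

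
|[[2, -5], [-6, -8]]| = -46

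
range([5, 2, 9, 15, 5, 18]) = 16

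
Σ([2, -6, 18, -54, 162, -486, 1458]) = 1094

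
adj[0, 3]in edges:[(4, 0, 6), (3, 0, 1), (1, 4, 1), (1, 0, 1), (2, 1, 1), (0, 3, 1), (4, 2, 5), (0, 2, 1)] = 1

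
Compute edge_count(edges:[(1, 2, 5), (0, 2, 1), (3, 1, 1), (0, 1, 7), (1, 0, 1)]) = 5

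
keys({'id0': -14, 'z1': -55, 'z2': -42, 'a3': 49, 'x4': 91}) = ['id0', 'z1', 'z2', 'a3', 'x4']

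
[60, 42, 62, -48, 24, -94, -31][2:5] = [62, -48, 24]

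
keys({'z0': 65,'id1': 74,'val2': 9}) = ['z0', 'id1', 'val2']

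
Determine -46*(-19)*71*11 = 682594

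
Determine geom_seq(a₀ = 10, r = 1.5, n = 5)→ [10.0, 15.0, 22.5, 33.75, 50.625]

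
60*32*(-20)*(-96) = 3686400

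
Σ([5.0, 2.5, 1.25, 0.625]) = 9.375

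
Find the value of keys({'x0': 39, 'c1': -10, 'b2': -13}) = ['x0', 'c1', 'b2']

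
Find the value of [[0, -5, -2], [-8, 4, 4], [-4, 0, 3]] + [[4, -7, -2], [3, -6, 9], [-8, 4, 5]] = [[4, -12, -4], [-5, -2, 13], [-12, 4, 8]]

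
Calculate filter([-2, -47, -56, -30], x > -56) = keep x where x > -56: -2✓, -47✓, -56✗, -30✓
= [-2, -47, -30]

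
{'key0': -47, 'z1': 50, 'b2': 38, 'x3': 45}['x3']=45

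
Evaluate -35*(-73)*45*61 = 7013475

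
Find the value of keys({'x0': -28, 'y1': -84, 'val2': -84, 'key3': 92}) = ['x0', 'y1', 'val2', 'key3']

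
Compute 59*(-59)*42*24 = -3508848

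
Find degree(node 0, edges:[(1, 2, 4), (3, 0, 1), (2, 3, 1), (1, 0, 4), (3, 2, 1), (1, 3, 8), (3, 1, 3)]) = incident: (3,0), (1,0)
= 2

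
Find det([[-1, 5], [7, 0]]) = (-1)*(0) - (5)*(7)
= -35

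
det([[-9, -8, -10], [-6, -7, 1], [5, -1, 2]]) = (1)*(-9)*det([[-7, 1], [-1, 2]]) + (-1)*(-8)*det([[-6, 1], [5, 2]]) + (1)*(-10)*det([[-6, -7], [5, -1]])
= 117 + -136 + -410
= -429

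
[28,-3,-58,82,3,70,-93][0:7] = [28, -3, -58, 82, 3, 70, -93]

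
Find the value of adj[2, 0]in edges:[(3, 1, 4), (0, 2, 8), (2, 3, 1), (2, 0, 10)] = 10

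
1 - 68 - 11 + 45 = -33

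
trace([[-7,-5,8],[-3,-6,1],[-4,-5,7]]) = -6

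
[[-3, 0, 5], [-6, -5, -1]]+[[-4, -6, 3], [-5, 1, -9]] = [[-7, -6, 8], [-11, -4, -10]]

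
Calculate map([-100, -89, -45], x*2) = -100*2=-200, -89*2=-178, -45*2=-90
= [-200, -178, -90]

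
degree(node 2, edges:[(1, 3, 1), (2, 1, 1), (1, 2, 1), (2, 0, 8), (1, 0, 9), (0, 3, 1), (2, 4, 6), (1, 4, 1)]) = 4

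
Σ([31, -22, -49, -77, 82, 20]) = 31 + (-22) + (-49) + (-77) + 82 + 20
= -15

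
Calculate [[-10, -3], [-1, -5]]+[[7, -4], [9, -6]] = [[-3, -7], [8, -11]]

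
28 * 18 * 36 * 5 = 90720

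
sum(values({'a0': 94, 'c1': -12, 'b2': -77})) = 94 + (-12) + (-77)
= 5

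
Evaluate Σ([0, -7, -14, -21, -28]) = -70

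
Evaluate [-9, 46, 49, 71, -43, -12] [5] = -12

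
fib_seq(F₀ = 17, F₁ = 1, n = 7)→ [17, 1, 18, 19, 37, 56, 93]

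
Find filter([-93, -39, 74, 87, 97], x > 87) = keep x where x > 87: -93✗, -39✗, 74✗, 87✗, 97✓
= [97]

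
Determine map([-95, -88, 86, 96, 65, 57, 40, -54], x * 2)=-95*2=-190, -88*2=-176, 86*2=172, 96*2=192, 65*2=130, 57*2=114, 40*2=80, -54*2=-108
= [-190, -176, 172, 192, 130, 114, 80, -108]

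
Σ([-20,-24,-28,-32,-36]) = (-20) + (-24) + (-28) + (-32) + (-36)
= -140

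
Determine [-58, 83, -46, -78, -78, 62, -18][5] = 62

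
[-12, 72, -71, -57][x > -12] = [72]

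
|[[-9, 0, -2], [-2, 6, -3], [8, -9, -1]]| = 357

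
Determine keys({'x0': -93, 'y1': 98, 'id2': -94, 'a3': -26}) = ['x0', 'y1', 'id2', 'a3']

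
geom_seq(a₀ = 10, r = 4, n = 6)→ a_0 = 10*4^0 = 10
a_1 = 10*4^1 = 40
a_2 = 10*4^2 = 160
...
= [10, 40, 160, 640, 2560, 10240]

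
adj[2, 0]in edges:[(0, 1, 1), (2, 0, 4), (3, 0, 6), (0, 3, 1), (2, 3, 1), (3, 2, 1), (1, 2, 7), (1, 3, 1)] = 4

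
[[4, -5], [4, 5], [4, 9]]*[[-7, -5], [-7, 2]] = [[7, -30], [-63, -10], [-91, -2]]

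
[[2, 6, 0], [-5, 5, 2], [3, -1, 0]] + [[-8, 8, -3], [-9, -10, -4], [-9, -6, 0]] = [[-6, 14, -3], [-14, -5, -2], [-6, -7, 0]]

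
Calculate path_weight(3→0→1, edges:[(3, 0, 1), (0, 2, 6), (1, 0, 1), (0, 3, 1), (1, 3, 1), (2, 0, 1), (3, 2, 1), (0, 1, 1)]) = w(3→0)=1 + w(0→1)=1
= 2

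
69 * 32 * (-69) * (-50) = 7617600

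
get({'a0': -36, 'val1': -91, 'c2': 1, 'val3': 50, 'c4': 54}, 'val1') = -91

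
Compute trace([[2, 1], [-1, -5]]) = -3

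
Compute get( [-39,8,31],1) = 8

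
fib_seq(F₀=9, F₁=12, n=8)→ F_2 = F_1 + F_0 = 21
F_3 = F_2 + F_1 = 33
F_4 = F_3 + F_2 = 54
...
= [9, 12, 21, 33, 54, 87, 141, 228]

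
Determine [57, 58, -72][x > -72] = keep x where x > -72: 57✓, 58✓, -72✗
= [57, 58]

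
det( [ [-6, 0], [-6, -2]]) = 12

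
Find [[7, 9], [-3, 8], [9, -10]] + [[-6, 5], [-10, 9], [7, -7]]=[[1, 14], [-13, 17], [16, -17]]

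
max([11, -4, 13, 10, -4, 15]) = 15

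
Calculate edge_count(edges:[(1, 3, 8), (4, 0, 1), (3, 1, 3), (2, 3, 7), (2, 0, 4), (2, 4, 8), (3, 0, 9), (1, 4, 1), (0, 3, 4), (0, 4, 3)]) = 10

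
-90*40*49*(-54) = 9525600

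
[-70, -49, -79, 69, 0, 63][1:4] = [-49, -79, 69]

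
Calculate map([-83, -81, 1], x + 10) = [-73, -71, 11]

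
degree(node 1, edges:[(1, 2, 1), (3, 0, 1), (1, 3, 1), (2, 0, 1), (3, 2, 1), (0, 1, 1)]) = 3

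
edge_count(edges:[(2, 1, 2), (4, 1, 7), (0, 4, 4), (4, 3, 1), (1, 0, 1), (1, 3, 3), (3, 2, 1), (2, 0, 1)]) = 8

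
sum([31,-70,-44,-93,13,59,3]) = 31 + (-70) + (-44) + (-93) + 13 + 59 + 3
= -101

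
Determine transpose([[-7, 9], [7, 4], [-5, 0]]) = [[-7, 7, -5], [9, 4, 0]]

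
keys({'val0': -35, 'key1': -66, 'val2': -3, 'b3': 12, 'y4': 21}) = ['val0', 'key1', 'val2', 'b3', 'y4']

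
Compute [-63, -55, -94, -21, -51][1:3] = [-55, -94]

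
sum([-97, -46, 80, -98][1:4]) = -64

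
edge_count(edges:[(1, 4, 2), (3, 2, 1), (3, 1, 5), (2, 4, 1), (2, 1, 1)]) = 5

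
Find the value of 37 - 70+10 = -23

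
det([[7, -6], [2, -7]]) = -37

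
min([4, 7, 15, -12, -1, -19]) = -19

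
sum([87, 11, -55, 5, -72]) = 87 + 11 + (-55) + 5 + (-72)
= -24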